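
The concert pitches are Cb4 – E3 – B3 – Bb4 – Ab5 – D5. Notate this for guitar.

The guitar sounds a perfect octave below written, so the written part must be a perfect octave above concert — transpose each note up.
Cb4 to Cb5
E3 to E4
B3 to B4
Bb4 to Bb5
Ab5 to Ab6
D5 to D6

Cb5 E4 B4 Bb5 Ab6 D6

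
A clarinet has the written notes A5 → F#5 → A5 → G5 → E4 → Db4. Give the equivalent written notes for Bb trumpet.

G#5 E#5 G#5 F#5 D#4 C4

First find concert pitch: the A clarinet sounds a minor third below written, so A5 F#5 A5 G5 E4 Db4 sounds F#5 D#5 F#5 E5 C#4 Bb3.
Then write for Bb trumpet: it sounds a major second below written, so the part must be a major second above concert.
F#5 → G#5
D#5 → E#5
F#5 → G#5
E5 → F#5
C#4 → D#4
Bb3 → C4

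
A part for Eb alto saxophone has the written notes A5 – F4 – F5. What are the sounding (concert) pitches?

Written C4 on the Eb alto saxophone sounds as Eb3, a major sixth lower; apply that shift to every note.
A5 → C5
F4 → Ab3
F5 → Ab4

C5 Ab3 Ab4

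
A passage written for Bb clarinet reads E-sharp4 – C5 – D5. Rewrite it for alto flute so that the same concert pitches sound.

G#4 Eb5 F5

First find concert pitch: the Bb clarinet sounds a major second below written, so E-sharp4 C5 D5 sounds D#4 Bb4 C5.
Then write for alto flute: it sounds a perfect fourth below written, so the part must be a perfect fourth above concert.
D#4 → G#4
Bb4 → Eb5
C5 → F5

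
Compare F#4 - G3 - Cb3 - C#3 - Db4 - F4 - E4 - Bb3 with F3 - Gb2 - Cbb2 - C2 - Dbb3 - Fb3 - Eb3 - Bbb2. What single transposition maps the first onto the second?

From F#4 to F3 is 8 letter names — an octave of some quality.
F3 to F#4 is 13 semitones, which makes it an augmented octave; the second version is lower, so the direction is down.
Checking another pair — Bb3 → Bbb2 — gives the same interval.

down an augmented octave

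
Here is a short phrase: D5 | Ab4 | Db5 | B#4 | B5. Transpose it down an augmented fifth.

D5 to Gb4
Ab4 to Dbb4
Db5 to Gbb4
B#4 to E4
B5 to Eb5

Gb4 Dbb4 Gbb4 E4 Eb5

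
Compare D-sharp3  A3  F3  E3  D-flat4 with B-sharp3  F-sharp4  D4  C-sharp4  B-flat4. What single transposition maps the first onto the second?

Take the first pair: D#3 → B#3. D to B spans 6 letter names, so the interval is some kind of sixth.
D#3 to B#3 is 9 semitones, which makes it a major sixth; the second version is higher, so the direction is up.
Checking another pair — Db4 → Bb4 — gives the same interval.

up a major sixth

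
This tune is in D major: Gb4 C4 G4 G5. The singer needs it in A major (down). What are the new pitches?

Db4 G3 D4 D5

From D down to A is a perfect fourth; apply that to each pitch.
Gb4 gives Db4
C4 gives G3
G4 gives D4
G5 gives D5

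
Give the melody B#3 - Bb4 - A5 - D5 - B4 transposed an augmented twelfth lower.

B#3 gives E2
Bb4 gives Ebb3
A5 gives Db4
D5 gives Gb3
B4 gives Eb3

E2 Ebb3 Db4 Gb3 Eb3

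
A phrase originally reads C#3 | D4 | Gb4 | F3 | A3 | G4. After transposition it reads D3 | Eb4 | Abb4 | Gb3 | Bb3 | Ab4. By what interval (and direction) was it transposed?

From C#3 to D3 is 2 letter names — a second of some quality.
C#3 to D3 is 1 semitone, which makes it a minor second; the second version is higher, so the direction is up.
Checking another pair — G4 → Ab4 — gives the same interval.

up a minor second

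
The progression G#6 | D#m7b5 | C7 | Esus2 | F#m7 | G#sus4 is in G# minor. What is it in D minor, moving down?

D6 Am7b5 Gb7 Bbsus2 Cm7 Dsus4

G# minor down to D minor is an augmented fourth; each chord root moves by that interval while the quality stays the same.
G#6: root G# down an augmented fourth → D, giving D6.
D#m7b5: root D# down an augmented fourth → A, giving Am7b5.
C7: root C down an augmented fourth → Gb, giving Gb7.
Esus2: root E down an augmented fourth → Bb, giving Bbsus2.
F#m7: root F# down an augmented fourth → C, giving Cm7.
G#sus4: root G# down an augmented fourth → D, giving Dsus4.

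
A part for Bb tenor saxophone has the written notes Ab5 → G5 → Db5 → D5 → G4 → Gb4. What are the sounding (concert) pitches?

Gb4 F4 Cb4 C4 F3 Fb3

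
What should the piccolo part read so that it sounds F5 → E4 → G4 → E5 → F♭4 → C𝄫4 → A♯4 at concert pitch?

F4 E3 G3 E4 Fb3 Cbb3 A#3

Written C4 sounds as C5 on the piccolo, so concert pitches are written a perfect octave down.
F5 gives F4
E4 gives E3
G4 gives G3
E5 gives E4
Fb4 gives Fb3
Cbb4 gives Cbb3
A#4 gives A#3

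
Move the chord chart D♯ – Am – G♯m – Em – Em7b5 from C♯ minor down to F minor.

C♯ minor down to F minor is an augmented fifth; each chord root moves by that interval while the quality stays the same.
D♯: root D♯ down an augmented fifth → G, giving G.
Am: root A down an augmented fifth → Db, giving Dbm.
G♯m: root G♯ down an augmented fifth → C, giving Cm.
Em: root E down an augmented fifth → Ab, giving Abm.
Em7b5: root E down an augmented fifth → Ab, giving Abm7b5.

G Dbm Cm Abm Abm7b5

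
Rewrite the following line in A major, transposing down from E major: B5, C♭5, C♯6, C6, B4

E major to A major down is a perfect fifth, so every note moves down by that interval.
B5 -> E5
Cb5 -> Fb4
C#6 -> F#5
C6 -> F5
B4 -> E4

E5 Fb4 F#5 F5 E4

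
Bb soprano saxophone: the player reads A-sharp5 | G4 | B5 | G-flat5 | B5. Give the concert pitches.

Written C4 on the Bb soprano saxophone sounds as Bb3, a major second lower; apply that shift to every note.
A#5 → G#5
G4 → F4
B5 → A5
Gb5 → Fb5
B5 → A5

G#5 F4 A5 Fb5 A5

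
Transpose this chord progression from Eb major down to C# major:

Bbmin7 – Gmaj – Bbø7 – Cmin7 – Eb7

G#min7 E#maj G#ø7 A#min7 C#7

Eb major down to C# major is a diminished third; each chord root moves by that interval while the quality stays the same.
Bbmin7: root Bb down a diminished third → G#, giving G#min7.
Gmaj: root G down a diminished third → E#, giving E#maj.
Bbø7: root Bb down a diminished third → G#, giving G#ø7.
Cmin7: root C down a diminished third → A#, giving A#min7.
Eb7: root Eb down a diminished third → C#, giving C#7.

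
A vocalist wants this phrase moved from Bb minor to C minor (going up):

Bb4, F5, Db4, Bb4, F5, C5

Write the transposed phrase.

Bb minor to C minor up is a major second, so every note moves up by that interval.
Bb4 -> C5
F5 -> G5
Db4 -> Eb4
Bb4 -> C5
F5 -> G5
C5 -> D5

C5 G5 Eb4 C5 G5 D5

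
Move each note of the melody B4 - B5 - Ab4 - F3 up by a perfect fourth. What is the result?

B4: a fourth up reaches E, and 5 semitones makes it E5.
A perfect fourth up from B5 gives E6.
Ab4: a fourth up reaches D, and 5 semitones makes it Db5.
A perfect fourth up from F3 gives Bb3.

E5 E6 Db5 Bb3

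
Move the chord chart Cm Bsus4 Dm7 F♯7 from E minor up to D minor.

E minor up to D minor is a minor seventh; each chord root moves by that interval while the quality stays the same.
Cm: root C up a minor seventh → Bb, giving Bbm.
Bsus4: root B up a minor seventh → A, giving Asus4.
Dm7: root D up a minor seventh → C, giving Cm7.
F♯7: root F♯ up a minor seventh → E, giving E7.

Bbm Asus4 Cm7 E7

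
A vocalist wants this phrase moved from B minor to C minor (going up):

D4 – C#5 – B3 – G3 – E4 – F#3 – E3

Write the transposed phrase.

B minor to C minor up is a minor second, so every note moves up by that interval.
D4 -> Eb4
C#5 -> D5
B3 -> C4
G3 -> Ab3
E4 -> F4
F#3 -> G3
E3 -> F3

Eb4 D5 C4 Ab3 F4 G3 F3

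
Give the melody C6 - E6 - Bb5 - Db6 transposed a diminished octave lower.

C#5 E#5 B4 D5

A diminished octave down from C6 gives C#5.
A diminished octave down from E6 gives E#5.
A diminished octave down from Bb5 gives B4.
A diminished octave down from Db6 gives D5.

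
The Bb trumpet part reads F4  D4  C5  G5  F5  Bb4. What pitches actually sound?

Eb4 C4 Bb4 F5 Eb5 Ab4

Written C4 on the Bb trumpet sounds as Bb3, a major second lower; apply that shift to every note.
F4 to Eb4
D4 to C4
C5 to Bb4
G5 to F5
F5 to Eb5
Bb4 to Ab4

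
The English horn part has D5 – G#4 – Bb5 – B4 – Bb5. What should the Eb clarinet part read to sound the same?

E4 A#3 C5 C#4 C5

First find concert pitch: the English horn sounds a perfect fifth below written, so D5 G#4 Bb5 B4 Bb5 sounds G4 C#4 Eb5 E4 Eb5.
Then write for Eb clarinet: it sounds a minor third above written, so the part must be a minor third below concert.
G4 → E4
C#4 → A#3
Eb5 → C5
E4 → C#4
Eb5 → C5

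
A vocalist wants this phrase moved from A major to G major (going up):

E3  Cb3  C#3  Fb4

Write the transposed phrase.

From A up to G is a minor seventh; apply that to each pitch.
E3 → D4
Cb3 → Bbb3
C#3 → B3
Fb4 → Ebb5

D4 Bbb3 B3 Ebb5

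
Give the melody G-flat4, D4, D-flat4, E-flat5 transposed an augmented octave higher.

G5 D#5 D5 E6

Gb4 up an augmented octave is G5.
An augmented octave up from D4 gives D#5.
Db4: an octave up reaches D, and 13 semitones makes it D5.
Eb5 up an augmented octave is E6.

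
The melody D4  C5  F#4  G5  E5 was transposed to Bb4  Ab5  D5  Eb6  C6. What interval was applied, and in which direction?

up a minor sixth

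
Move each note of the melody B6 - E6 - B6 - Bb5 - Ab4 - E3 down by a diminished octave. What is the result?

B#5 E#5 B#5 B4 A3 E#2

B6 gives B#5
E6 gives E#5
B6 gives B#5
Bb5 gives B4
Ab4 gives A3
E3 gives E#2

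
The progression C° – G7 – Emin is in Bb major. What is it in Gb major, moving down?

Ab° Eb7 Cmin

Bb major down to Gb major is a major third; each chord root moves by that interval while the quality stays the same.
C°: root C down a major third → Ab, giving Ab°.
G7: root G down a major third → Eb, giving Eb7.
Emin: root E down a major third → C, giving Cmin.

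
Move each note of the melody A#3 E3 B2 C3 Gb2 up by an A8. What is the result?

A##4 E#4 B#3 C#4 G3

An augmented octave up from A#3 gives A##4.
E3 up an augmented octave is E#4.
B2 up an augmented octave is B#3.
C3 up an augmented octave is C#4.
An augmented octave up from Gb2 gives G3.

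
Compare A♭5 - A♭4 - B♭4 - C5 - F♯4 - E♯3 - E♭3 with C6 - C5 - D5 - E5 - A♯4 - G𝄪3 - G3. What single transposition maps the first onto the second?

up a major third

Take the first pair: Ab5 → C6. A to C spans 3 letter names, so the interval is some kind of third.
Ab5 to C6 is 4 semitones, which makes it a major third; the second version is higher, so the direction is up.
Checking another pair — Eb3 → G3 — gives the same interval.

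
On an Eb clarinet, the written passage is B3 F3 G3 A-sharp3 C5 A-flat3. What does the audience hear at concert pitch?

D4 Ab3 Bb3 C#4 Eb5 Cb4

Written C4 on the Eb clarinet sounds as Eb4, a minor third higher; apply that shift to every note.
B3 becomes D4
F3 becomes Ab3
G3 becomes Bb3
A#3 becomes C#4
C5 becomes Eb5
Ab3 becomes Cb4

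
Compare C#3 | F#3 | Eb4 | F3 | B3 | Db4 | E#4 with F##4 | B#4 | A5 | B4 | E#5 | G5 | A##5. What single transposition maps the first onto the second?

Take the first pair: C#3 → F##4. C to F spans 11 letter names, so the interval is some kind of eleventh.
C#3 to F##4 is 18 semitones, which makes it an augmented eleventh; the second version is higher, so the direction is up.
Checking another pair — E#4 → A##5 — gives the same interval.

up an augmented eleventh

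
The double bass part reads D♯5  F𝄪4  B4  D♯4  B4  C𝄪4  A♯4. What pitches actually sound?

D#4 F##3 B3 D#3 B3 C##3 A#3

The double bass sounds a perfect octave below written, so transpose each written note down a perfect octave.
D#5 → D#4
F##4 → F##3
B4 → B3
D#4 → D#3
B4 → B3
C##4 → C##3
A#4 → A#3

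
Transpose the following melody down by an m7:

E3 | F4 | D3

F#2 G3 E2

E3 gives F#2
F4 gives G3
D3 gives E2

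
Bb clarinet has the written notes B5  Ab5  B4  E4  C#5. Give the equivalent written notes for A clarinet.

C6 Bbb5 C5 F4 D5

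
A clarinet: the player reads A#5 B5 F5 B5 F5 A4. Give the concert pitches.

F##5 G#5 D5 G#5 D5 F#4

Written C4 on the A clarinet sounds as A3, a minor third lower; apply that shift to every note.
A#5 -> F##5
B5 -> G#5
F5 -> D5
B5 -> G#5
F5 -> D5
A4 -> F#4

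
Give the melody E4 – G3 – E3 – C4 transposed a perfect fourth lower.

B3 D3 B2 G3

A perfect fourth down from E4 gives B3.
G3: a fourth down reaches D, and 5 semitones makes it D3.
E3: a fourth down reaches B, and 5 semitones makes it B2.
C4 down a perfect fourth is G3.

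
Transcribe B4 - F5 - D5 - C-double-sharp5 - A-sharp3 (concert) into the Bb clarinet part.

C#5 G5 E5 D##5 B#3

The Bb clarinet sounds a major second below written, so the written part must be a major second above concert — transpose each note up.
B4 gives C#5
F5 gives G5
D5 gives E5
C##5 gives D##5
A#3 gives B#3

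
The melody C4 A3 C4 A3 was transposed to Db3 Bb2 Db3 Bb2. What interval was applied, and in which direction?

down a major seventh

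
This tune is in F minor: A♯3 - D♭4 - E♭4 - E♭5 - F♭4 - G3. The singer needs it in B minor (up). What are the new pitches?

From F up to B is an augmented fourth; apply that to each pitch.
A#3 → D##4
Db4 → G4
Eb4 → A4
Eb5 → A5
Fb4 → Bb4
G3 → C#4

D##4 G4 A4 A5 Bb4 C#4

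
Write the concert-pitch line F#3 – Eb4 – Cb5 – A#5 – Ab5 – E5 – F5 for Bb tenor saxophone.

G#4 F5 Db6 B#6 Bb6 F#6 G6

The Bb tenor saxophone sounds a major ninth below written, so the written part must be a major ninth above concert — transpose each note up.
F#3 → G#4
Eb4 → F5
Cb5 → Db6
A#5 → B#6
Ab5 → Bb6
E5 → F#6
F5 → G6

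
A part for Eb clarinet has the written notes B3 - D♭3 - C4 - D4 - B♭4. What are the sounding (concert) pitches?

D4 Fb3 Eb4 F4 Db5

The Eb clarinet sounds a minor third above written, so transpose each written note up a minor third.
B3 → D4
Db3 → Fb3
C4 → Eb4
D4 → F4
Bb4 → Db5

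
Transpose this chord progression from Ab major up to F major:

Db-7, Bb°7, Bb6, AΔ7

Ab major up to F major is a major sixth; each chord root moves by that interval while the quality stays the same.
Db-7: root Db up a major sixth → Bb, giving Bb-7.
Bb°7: root Bb up a major sixth → G, giving G°7.
Bb6: root Bb up a major sixth → G, giving G6.
AΔ7: root A up a major sixth → F#, giving F#Δ7.

Bb-7 G°7 G6 F#Δ7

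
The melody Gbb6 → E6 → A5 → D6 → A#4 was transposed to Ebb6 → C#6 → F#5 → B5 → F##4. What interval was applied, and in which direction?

down a minor third

Take the first pair: Gbb6 → Ebb6. G to E spans 3 letter names, so the interval is some kind of third.
Ebb6 to Gbb6 is 3 semitones, which makes it a minor third; the second version is lower, so the direction is down.
Checking another pair — A#4 → F##4 — gives the same interval.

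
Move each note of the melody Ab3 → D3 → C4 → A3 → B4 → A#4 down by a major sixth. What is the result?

Ab3 gives Cb3
D3 gives F2
C4 gives Eb3
A3 gives C3
B4 gives D4
A#4 gives C#4

Cb3 F2 Eb3 C3 D4 C#4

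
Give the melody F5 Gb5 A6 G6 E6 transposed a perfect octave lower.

F4 Gb4 A5 G5 E5

F5 down a perfect octave is F4.
A perfect octave down from Gb5 gives Gb4.
A6 down a perfect octave is A5.
G6: an octave down reaches G, and 12 semitones makes it G5.
E6 down a perfect octave is E5.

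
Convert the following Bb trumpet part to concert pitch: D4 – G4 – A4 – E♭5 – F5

Written C4 on the Bb trumpet sounds as Bb3, a major second lower; apply that shift to every note.
D4 gives C4
G4 gives F4
A4 gives G4
Eb5 gives Db5
F5 gives Eb5

C4 F4 G4 Db5 Eb5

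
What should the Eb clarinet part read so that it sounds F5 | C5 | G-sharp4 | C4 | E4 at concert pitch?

D5 A4 E#4 A3 C#4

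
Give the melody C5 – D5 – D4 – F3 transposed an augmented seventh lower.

An augmented seventh down from C5 gives Dbb4.
An augmented seventh down from D5 gives Ebb4.
D4: a seventh down reaches E, and 12 semitones makes it Ebb3.
An augmented seventh down from F3 gives Gbb2.

Dbb4 Ebb4 Ebb3 Gbb2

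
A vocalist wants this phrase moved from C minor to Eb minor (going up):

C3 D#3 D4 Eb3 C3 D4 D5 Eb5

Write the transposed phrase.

Eb3 F#3 F4 Gb3 Eb3 F4 F5 Gb5

C minor to Eb minor up is a minor third, so every note moves up by that interval.
C3 → Eb3
D#3 → F#3
D4 → F4
Eb3 → Gb3
C3 → Eb3
D4 → F4
D5 → F5
Eb5 → Gb5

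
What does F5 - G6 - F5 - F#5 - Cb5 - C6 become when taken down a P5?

Bb4 C6 Bb4 B4 Fb4 F5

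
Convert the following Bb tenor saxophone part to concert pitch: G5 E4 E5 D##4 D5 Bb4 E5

F4 D3 D4 C##3 C4 Ab3 D4

Written C4 on the Bb tenor saxophone sounds as Bb2, a major ninth lower; apply that shift to every note.
G5 to F4
E4 to D3
E5 to D4
D##4 to C##3
D5 to C4
Bb4 to Ab3
E5 to D4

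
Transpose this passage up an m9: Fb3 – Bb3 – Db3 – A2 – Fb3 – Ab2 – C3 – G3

Fb3 becomes Gbb4
Bb3 becomes Cb5
Db3 becomes Ebb4
A2 becomes Bb3
Fb3 becomes Gbb4
Ab2 becomes Bbb3
C3 becomes Db4
G3 becomes Ab4

Gbb4 Cb5 Ebb4 Bb3 Gbb4 Bbb3 Db4 Ab4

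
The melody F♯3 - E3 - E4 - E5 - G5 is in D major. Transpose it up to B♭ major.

From D up to B♭ is a minor sixth; apply that to each pitch.
F#3 -> D4
E3 -> C4
E4 -> C5
E5 -> C6
G5 -> Eb6

D4 C4 C5 C6 Eb6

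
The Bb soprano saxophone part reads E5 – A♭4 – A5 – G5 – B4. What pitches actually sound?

Written C4 on the Bb soprano saxophone sounds as Bb3, a major second lower; apply that shift to every note.
E5 becomes D5
Ab4 becomes Gb4
A5 becomes G5
G5 becomes F5
B4 becomes A4

D5 Gb4 G5 F5 A4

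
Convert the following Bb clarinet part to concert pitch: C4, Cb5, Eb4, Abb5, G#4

Bb3 Bbb4 Db4 Gbb5 F#4

Written C4 on the Bb clarinet sounds as Bb3, a major second lower; apply that shift to every note.
C4 -> Bb3
Cb5 -> Bbb4
Eb4 -> Db4
Abb5 -> Gbb5
G#4 -> F#4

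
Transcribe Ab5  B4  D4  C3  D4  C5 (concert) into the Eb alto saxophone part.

Written C4 sounds as Eb3 on the Eb alto saxophone, so concert pitches are written a major sixth up.
Ab5 -> F6
B4 -> G#5
D4 -> B4
C3 -> A3
D4 -> B4
C5 -> A5

F6 G#5 B4 A3 B4 A5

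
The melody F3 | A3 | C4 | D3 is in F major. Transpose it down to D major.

From F down to D is a minor third; apply that to each pitch.
F3 -> D3
A3 -> F#3
C4 -> A3
D3 -> B2

D3 F#3 A3 B2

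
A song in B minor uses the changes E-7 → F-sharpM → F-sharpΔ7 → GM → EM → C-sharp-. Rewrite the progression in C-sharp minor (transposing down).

F#-7 G#M G#Δ7 AM F#M D#-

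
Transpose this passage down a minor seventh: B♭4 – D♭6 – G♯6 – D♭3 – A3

Bb4 becomes C4
Db6 becomes Eb5
G#6 becomes A#5
Db3 becomes Eb2
A3 becomes B2

C4 Eb5 A#5 Eb2 B2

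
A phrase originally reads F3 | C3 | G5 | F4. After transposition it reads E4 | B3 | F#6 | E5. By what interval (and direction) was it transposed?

up a major seventh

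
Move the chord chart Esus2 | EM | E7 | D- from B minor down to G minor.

Csus2 CM C7 Bb-

B minor down to G minor is a major third; each chord root moves by that interval while the quality stays the same.
Esus2: root E down a major third → C, giving Csus2.
EM: root E down a major third → C, giving CM.
E7: root E down a major third → C, giving C7.
D-: root D down a major third → Bb, giving Bb-.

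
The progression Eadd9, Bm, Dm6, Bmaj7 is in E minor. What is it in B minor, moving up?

Badd9 F#m Am6 F#maj7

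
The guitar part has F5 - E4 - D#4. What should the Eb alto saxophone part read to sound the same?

D5 C#4 B#3

First find concert pitch: the guitar sounds a perfect octave below written, so F5 E4 D#4 sounds F4 E3 D#3.
Then write for Eb alto saxophone: it sounds a major sixth below written, so the part must be a major sixth above concert.
F4 → D5
E3 → C#4
D#3 → B#3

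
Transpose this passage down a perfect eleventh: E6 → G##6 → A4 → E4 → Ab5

E6: an eleventh down reaches B, and 17 semitones makes it B4.
A perfect eleventh down from G##6 gives D##5.
A perfect eleventh down from A4 gives E3.
E4 down a perfect eleventh is B2.
A perfect eleventh down from Ab5 gives Eb4.

B4 D##5 E3 B2 Eb4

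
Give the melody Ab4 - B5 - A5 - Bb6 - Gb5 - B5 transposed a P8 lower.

Ab3 B4 A4 Bb5 Gb4 B4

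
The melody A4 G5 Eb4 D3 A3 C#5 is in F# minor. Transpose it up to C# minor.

E5 D6 Bb4 A3 E4 G#5

From F# up to C# is a perfect fifth; apply that to each pitch.
A4 becomes E5
G5 becomes D6
Eb4 becomes Bb4
D3 becomes A3
A3 becomes E4
C#5 becomes G#5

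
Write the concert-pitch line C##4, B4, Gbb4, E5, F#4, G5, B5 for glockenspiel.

Written C4 sounds as C6 on the glockenspiel, so concert pitches are written a perfect fifteenth down.
C##4 -> C##2
B4 -> B2
Gbb4 -> Gbb2
E5 -> E3
F#4 -> F#2
G5 -> G3
B5 -> B3

C##2 B2 Gbb2 E3 F#2 G3 B3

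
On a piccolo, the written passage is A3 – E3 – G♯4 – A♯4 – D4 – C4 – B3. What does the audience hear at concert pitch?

A4 E4 G#5 A#5 D5 C5 B4

The piccolo sounds a perfect octave above written, so transpose each written note up a perfect octave.
A3 → A4
E3 → E4
G#4 → G#5
A#4 → A#5
D4 → D5
C4 → C5
B3 → B4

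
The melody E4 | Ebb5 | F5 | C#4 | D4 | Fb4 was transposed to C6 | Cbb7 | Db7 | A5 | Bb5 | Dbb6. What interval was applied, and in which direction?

up a minor thirteenth

From E4 to C6 is 13 letter names — a thirteenth of some quality.
E4 to C6 is 20 semitones, which makes it a minor thirteenth; the second version is higher, so the direction is up.
Checking another pair — Fb4 → Dbb6 — gives the same interval.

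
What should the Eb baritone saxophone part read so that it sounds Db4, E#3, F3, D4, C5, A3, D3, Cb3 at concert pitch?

The Eb baritone saxophone sounds a major thirteenth below written, so the written part must be a major thirteenth above concert — transpose each note up.
Db4 gives Bb5
E#3 gives C##5
F3 gives D5
D4 gives B5
C5 gives A6
A3 gives F#5
D3 gives B4
Cb3 gives Ab4

Bb5 C##5 D5 B5 A6 F#5 B4 Ab4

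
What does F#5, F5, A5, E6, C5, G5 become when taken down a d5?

B#4 B4 D#5 A#5 F#4 C#5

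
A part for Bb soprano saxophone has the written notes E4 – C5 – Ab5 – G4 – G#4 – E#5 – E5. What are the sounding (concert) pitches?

Written C4 on the Bb soprano saxophone sounds as Bb3, a major second lower; apply that shift to every note.
E4 becomes D4
C5 becomes Bb4
Ab5 becomes Gb5
G4 becomes F4
G#4 becomes F#4
E#5 becomes D#5
E5 becomes D5

D4 Bb4 Gb5 F4 F#4 D#5 D5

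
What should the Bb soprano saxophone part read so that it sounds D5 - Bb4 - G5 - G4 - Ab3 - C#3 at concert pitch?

Written C4 sounds as Bb3 on the Bb soprano saxophone, so concert pitches are written a major second up.
D5 gives E5
Bb4 gives C5
G5 gives A5
G4 gives A4
Ab3 gives Bb3
C#3 gives D#3

E5 C5 A5 A4 Bb3 D#3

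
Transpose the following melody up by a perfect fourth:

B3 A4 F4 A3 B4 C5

B3 becomes E4
A4 becomes D5
F4 becomes Bb4
A3 becomes D4
B4 becomes E5
C5 becomes F5

E4 D5 Bb4 D4 E5 F5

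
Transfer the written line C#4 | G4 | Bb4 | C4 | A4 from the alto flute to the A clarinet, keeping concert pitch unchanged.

First find concert pitch: the alto flute sounds a perfect fourth below written, so C#4 G4 Bb4 C4 A4 sounds G#3 D4 F4 G3 E4.
Then write for A clarinet: it sounds a minor third below written, so the part must be a minor third above concert.
G#3 → B3
D4 → F4
F4 → Ab4
G3 → Bb3
E4 → G4

B3 F4 Ab4 Bb3 G4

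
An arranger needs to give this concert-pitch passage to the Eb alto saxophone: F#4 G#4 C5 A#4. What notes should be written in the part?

D#5 E#5 A5 F##5

Written C4 sounds as Eb3 on the Eb alto saxophone, so concert pitches are written a major sixth up.
F#4 -> D#5
G#4 -> E#5
C5 -> A5
A#4 -> F##5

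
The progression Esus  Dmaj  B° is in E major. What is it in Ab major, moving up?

E major up to Ab major is a diminished fourth; each chord root moves by that interval while the quality stays the same.
Esus: root E up a diminished fourth → Ab, giving Absus.
Dmaj: root D up a diminished fourth → Gb, giving Gbmaj.
B°: root B up a diminished fourth → Eb, giving Eb°.

Absus Gbmaj Eb°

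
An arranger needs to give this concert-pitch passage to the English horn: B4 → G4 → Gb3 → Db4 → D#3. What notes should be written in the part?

F#5 D5 Db4 Ab4 A#3

The English horn sounds a perfect fifth below written, so the written part must be a perfect fifth above concert — transpose each note up.
B4 to F#5
G4 to D5
Gb3 to Db4
Db4 to Ab4
D#3 to A#3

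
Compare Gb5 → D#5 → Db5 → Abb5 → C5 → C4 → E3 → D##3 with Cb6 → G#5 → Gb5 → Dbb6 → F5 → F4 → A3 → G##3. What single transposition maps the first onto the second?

up a perfect fourth

From Gb5 to Cb6 is 4 letter names — a fourth of some quality.
Gb5 to Cb6 is 5 semitones, which makes it a perfect fourth; the second version is higher, so the direction is up.
Checking another pair — D##3 → G##3 — gives the same interval.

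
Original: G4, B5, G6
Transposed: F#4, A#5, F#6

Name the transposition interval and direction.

down a minor second

From G4 to F#4 is 2 letter names — a second of some quality.
F#4 to G4 is 1 semitone, which makes it a minor second; the second version is lower, so the direction is down.
Checking another pair — G6 → F#6 — gives the same interval.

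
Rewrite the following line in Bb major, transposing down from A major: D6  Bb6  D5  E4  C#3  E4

From A down to Bb is a major seventh; apply that to each pitch.
D6 gives Eb5
Bb6 gives Cb6
D5 gives Eb4
E4 gives F3
C#3 gives D2
E4 gives F3

Eb5 Cb6 Eb4 F3 D2 F3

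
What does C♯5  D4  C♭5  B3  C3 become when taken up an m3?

E5 F4 Ebb5 D4 Eb3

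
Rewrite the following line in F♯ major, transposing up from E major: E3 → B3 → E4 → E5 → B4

From E up to F♯ is a major second; apply that to each pitch.
E3 to F#3
B3 to C#4
E4 to F#4
E5 to F#5
B4 to C#5

F#3 C#4 F#4 F#5 C#5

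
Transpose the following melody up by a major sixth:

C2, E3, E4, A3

A2 C#4 C#5 F#4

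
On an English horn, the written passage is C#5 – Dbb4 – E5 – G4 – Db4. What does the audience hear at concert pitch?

The English horn sounds a perfect fifth below written, so transpose each written note down a perfect fifth.
C#5 to F#4
Dbb4 to Gbb3
E5 to A4
G4 to C4
Db4 to Gb3

F#4 Gbb3 A4 C4 Gb3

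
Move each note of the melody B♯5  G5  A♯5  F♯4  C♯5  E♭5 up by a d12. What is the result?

A diminished twelfth up from B#5 gives F#7.
A diminished twelfth up from G5 gives Db7.
A#5: a twelfth up reaches E, and 18 semitones makes it E7.
F#4: a twelfth up reaches C, and 18 semitones makes it C6.
C#5 up a diminished twelfth is G6.
Eb5 up a diminished twelfth is Bbb6.

F#7 Db7 E7 C6 G6 Bbb6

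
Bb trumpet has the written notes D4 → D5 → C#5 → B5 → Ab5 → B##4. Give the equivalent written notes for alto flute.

First find concert pitch: the Bb trumpet sounds a major second below written, so D4 D5 C#5 B5 Ab5 B##4 sounds C4 C5 B4 A5 Gb5 A##4.
Then write for alto flute: it sounds a perfect fourth below written, so the part must be a perfect fourth above concert.
C4 → F4
C5 → F5
B4 → E5
A5 → D6
Gb5 → Cb6
A##4 → D##5

F4 F5 E5 D6 Cb6 D##5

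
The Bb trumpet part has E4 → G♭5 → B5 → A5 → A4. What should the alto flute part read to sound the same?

G4 Bbb5 D6 C6 C5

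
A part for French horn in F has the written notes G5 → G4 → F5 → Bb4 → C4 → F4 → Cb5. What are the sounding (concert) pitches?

C5 C4 Bb4 Eb4 F3 Bb3 Fb4

The French horn in F sounds a perfect fifth below written, so transpose each written note down a perfect fifth.
G5 becomes C5
G4 becomes C4
F5 becomes Bb4
Bb4 becomes Eb4
C4 becomes F3
F4 becomes Bb3
Cb5 becomes Fb4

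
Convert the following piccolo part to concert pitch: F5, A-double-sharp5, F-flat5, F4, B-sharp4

Written C4 on the piccolo sounds as C5, a perfect octave higher; apply that shift to every note.
F5 gives F6
A##5 gives A##6
Fb5 gives Fb6
F4 gives F5
B#4 gives B#5

F6 A##6 Fb6 F5 B#5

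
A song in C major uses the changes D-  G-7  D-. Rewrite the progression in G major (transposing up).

C major up to G major is a perfect fifth; each chord root moves by that interval while the quality stays the same.
D-: root D up a perfect fifth → A, giving A-.
G-7: root G up a perfect fifth → D, giving D-7.
D-: root D up a perfect fifth → A, giving A-.

A- D-7 A-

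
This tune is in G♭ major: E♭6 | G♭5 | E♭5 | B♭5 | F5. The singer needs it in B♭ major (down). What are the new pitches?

G5 Bb4 G4 D5 A4

G♭ major to B♭ major down is a minor sixth, so every note moves down by that interval.
Eb6 gives G5
Gb5 gives Bb4
Eb5 gives G4
Bb5 gives D5
F5 gives A4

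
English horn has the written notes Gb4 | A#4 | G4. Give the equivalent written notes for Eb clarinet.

Ab3 B#3 A3

First find concert pitch: the English horn sounds a perfect fifth below written, so Gb4 A#4 G4 sounds Cb4 D#4 C4.
Then write for Eb clarinet: it sounds a minor third above written, so the part must be a minor third below concert.
Cb4 → Ab3
D#4 → B#3
C4 → A3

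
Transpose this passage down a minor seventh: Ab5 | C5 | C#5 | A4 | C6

Ab5 becomes Bb4
C5 becomes D4
C#5 becomes D#4
A4 becomes B3
C6 becomes D5

Bb4 D4 D#4 B3 D5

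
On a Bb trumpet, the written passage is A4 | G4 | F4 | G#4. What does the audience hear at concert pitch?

G4 F4 Eb4 F#4

Written C4 on the Bb trumpet sounds as Bb3, a major second lower; apply that shift to every note.
A4 gives G4
G4 gives F4
F4 gives Eb4
G#4 gives F#4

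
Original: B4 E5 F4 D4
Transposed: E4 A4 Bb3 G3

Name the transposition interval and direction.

From B4 to E4 is 5 letter names — a fifth of some quality.
E4 to B4 is 7 semitones, which makes it a perfect fifth; the second version is lower, so the direction is down.
Checking another pair — D4 → G3 — gives the same interval.

down a perfect fifth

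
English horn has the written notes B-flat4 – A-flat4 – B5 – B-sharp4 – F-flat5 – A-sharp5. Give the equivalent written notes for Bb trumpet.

F4 Eb4 F#5 F##4 Cb5 E#5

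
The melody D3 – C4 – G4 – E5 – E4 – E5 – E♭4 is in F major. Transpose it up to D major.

B3 A4 E5 C#6 C#5 C#6 C5

F major to D major up is a major sixth, so every note moves up by that interval.
D3 gives B3
C4 gives A4
G4 gives E5
E5 gives C#6
E4 gives C#5
E5 gives C#6
Eb4 gives C5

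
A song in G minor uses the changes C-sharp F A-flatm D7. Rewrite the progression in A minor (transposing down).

D# G Bbm E7

G minor down to A minor is a minor seventh; each chord root moves by that interval while the quality stays the same.
C-sharp: root C-sharp down a minor seventh → D#, giving D#.
F: root F down a minor seventh → G, giving G.
A-flatm: root A-flat down a minor seventh → Bb, giving Bbm.
D7: root D down a minor seventh → E, giving E7.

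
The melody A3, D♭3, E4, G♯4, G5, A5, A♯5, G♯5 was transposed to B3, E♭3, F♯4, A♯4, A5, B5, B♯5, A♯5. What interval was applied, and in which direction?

up a major second

Take the first pair: A3 → B3. A to B spans 2 letter names, so the interval is some kind of second.
A3 to B3 is 2 semitones, which makes it a major second; the second version is higher, so the direction is up.
Checking another pair — G#5 → A#5 — gives the same interval.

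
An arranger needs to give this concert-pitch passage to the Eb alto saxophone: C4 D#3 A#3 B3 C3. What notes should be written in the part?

A4 B#3 F##4 G#4 A3

Written C4 sounds as Eb3 on the Eb alto saxophone, so concert pitches are written a major sixth up.
C4 becomes A4
D#3 becomes B#3
A#3 becomes F##4
B3 becomes G#4
C3 becomes A3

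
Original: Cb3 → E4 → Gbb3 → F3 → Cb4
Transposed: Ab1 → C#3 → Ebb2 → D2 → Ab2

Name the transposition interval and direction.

down a minor tenth

Take the first pair: Cb3 → Ab1. C to A spans 10 letter names, so the interval is some kind of tenth.
Ab1 to Cb3 is 15 semitones, which makes it a minor tenth; the second version is lower, so the direction is down.
Checking another pair — Cb4 → Ab2 — gives the same interval.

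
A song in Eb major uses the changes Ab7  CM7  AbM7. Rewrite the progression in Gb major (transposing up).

Cb7 EbM7 CbM7

Eb major up to Gb major is a minor third; each chord root moves by that interval while the quality stays the same.
Ab7: root Ab up a minor third → Cb, giving Cb7.
CM7: root C up a minor third → Eb, giving EbM7.
AbM7: root Ab up a minor third → Cb, giving CbM7.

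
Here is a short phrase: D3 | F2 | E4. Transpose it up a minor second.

D3 -> Eb3
F2 -> Gb2
E4 -> F4

Eb3 Gb2 F4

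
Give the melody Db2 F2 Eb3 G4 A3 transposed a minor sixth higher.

Db2 up a minor sixth is Bbb2.
A minor sixth up from F2 gives Db3.
Eb3 up a minor sixth is Cb4.
G4: a sixth up reaches E, and 8 semitones makes it Eb5.
A3: a sixth up reaches F, and 8 semitones makes it F4.

Bbb2 Db3 Cb4 Eb5 F4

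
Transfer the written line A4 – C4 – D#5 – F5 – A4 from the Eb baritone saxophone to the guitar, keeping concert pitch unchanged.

First find concert pitch: the Eb baritone saxophone sounds a major thirteenth below written, so A4 C4 D#5 F5 A4 sounds C3 Eb2 F#3 Ab3 C3.
Then write for guitar: it sounds a perfect octave below written, so the part must be a perfect octave above concert.
C3 → C4
Eb2 → Eb3
F#3 → F#4
Ab3 → Ab4
C3 → C4

C4 Eb3 F#4 Ab4 C4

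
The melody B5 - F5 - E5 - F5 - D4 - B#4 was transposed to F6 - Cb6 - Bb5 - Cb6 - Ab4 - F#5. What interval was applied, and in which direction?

up a diminished fifth

From B5 to F6 is 5 letter names — a fifth of some quality.
B5 to F6 is 6 semitones, which makes it a diminished fifth; the second version is higher, so the direction is up.
Checking another pair — B#4 → F#5 — gives the same interval.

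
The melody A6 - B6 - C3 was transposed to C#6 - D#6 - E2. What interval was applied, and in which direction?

Take the first pair: A6 → C#6. A to C spans 6 letter names, so the interval is some kind of sixth.
C#6 to A6 is 8 semitones, which makes it a minor sixth; the second version is lower, so the direction is down.
Checking another pair — C3 → E2 — gives the same interval.

down a minor sixth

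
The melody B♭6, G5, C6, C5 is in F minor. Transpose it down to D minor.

G6 E5 A5 A4

From F down to D is a minor third; apply that to each pitch.
Bb6 -> G6
G5 -> E5
C6 -> A5
C5 -> A4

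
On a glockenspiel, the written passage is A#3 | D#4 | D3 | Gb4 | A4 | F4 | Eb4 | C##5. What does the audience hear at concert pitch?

A#5 D#6 D5 Gb6 A6 F6 Eb6 C##7

Written C4 on the glockenspiel sounds as C6, a perfect fifteenth higher; apply that shift to every note.
A#3 → A#5
D#4 → D#6
D3 → D5
Gb4 → Gb6
A4 → A6
F4 → F6
Eb4 → Eb6
C##5 → C##7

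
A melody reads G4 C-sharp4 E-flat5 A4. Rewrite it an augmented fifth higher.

D#5 G##4 B5 E#5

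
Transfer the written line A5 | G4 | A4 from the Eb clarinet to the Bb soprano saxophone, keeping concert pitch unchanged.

First find concert pitch: the Eb clarinet sounds a minor third above written, so A5 G4 A4 sounds C6 Bb4 C5.
Then write for Bb soprano saxophone: it sounds a major second below written, so the part must be a major second above concert.
C6 → D6
Bb4 → C5
C5 → D5

D6 C5 D5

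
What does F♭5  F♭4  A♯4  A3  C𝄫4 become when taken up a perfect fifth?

Cb6 Cb5 E#5 E4 Gbb4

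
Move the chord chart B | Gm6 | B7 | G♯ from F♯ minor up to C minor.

F Dbm6 F7 D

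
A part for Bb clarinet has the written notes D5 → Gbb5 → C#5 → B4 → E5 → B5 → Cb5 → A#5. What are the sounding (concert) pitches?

Written C4 on the Bb clarinet sounds as Bb3, a major second lower; apply that shift to every note.
D5 gives C5
Gbb5 gives Fbb5
C#5 gives B4
B4 gives A4
E5 gives D5
B5 gives A5
Cb5 gives Bbb4
A#5 gives G#5

C5 Fbb5 B4 A4 D5 A5 Bbb4 G#5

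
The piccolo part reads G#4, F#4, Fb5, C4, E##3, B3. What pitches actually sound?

Written C4 on the piccolo sounds as C5, a perfect octave higher; apply that shift to every note.
G#4 → G#5
F#4 → F#5
Fb5 → Fb6
C4 → C5
E##3 → E##4
B3 → B4

G#5 F#5 Fb6 C5 E##4 B4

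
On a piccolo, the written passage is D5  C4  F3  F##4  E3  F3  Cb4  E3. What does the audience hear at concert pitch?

Written C4 on the piccolo sounds as C5, a perfect octave higher; apply that shift to every note.
D5 -> D6
C4 -> C5
F3 -> F4
F##4 -> F##5
E3 -> E4
F3 -> F4
Cb4 -> Cb5
E3 -> E4

D6 C5 F4 F##5 E4 F4 Cb5 E4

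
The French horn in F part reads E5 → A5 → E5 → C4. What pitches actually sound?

A4 D5 A4 F3

The French horn in F sounds a perfect fifth below written, so transpose each written note down a perfect fifth.
E5 becomes A4
A5 becomes D5
E5 becomes A4
C4 becomes F3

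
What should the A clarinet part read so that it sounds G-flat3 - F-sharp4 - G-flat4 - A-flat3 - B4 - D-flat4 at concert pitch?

The A clarinet sounds a minor third below written, so the written part must be a minor third above concert — transpose each note up.
Gb3 gives Bbb3
F#4 gives A4
Gb4 gives Bbb4
Ab3 gives Cb4
B4 gives D5
Db4 gives Fb4

Bbb3 A4 Bbb4 Cb4 D5 Fb4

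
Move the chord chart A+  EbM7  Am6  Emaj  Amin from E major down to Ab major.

E major down to Ab major is an augmented fifth; each chord root moves by that interval while the quality stays the same.
A+: root A down an augmented fifth → Db, giving Db+.
EbM7: root Eb down an augmented fifth → Abb, giving AbbM7.
Am6: root A down an augmented fifth → Db, giving Dbm6.
Emaj: root E down an augmented fifth → Ab, giving Abmaj.
Amin: root A down an augmented fifth → Db, giving Dbmin.

Db+ AbbM7 Dbm6 Abmaj Dbmin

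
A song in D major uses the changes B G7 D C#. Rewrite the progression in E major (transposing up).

D major up to E major is a major second; each chord root moves by that interval while the quality stays the same.
B: root B up a major second → C#, giving C#.
G7: root G up a major second → A, giving A7.
D: root D up a major second → E, giving E.
C#: root C# up a major second → D#, giving D#.

C# A7 E D#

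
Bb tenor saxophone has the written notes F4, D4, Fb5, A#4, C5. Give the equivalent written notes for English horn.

Bb3 G3 Bbb4 D#4 F4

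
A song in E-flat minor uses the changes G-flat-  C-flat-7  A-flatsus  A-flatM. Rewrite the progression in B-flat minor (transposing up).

Db- Gb-7 Ebsus EbM

E-flat minor up to B-flat minor is a perfect fifth; each chord root moves by that interval while the quality stays the same.
G-flat-: root G-flat up a perfect fifth → Db, giving Db-.
C-flat-7: root C-flat up a perfect fifth → Gb, giving Gb-7.
A-flatsus: root A-flat up a perfect fifth → Eb, giving Ebsus.
A-flatM: root A-flat up a perfect fifth → Eb, giving EbM.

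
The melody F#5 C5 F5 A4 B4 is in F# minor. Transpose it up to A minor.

F# minor to A minor up is a minor third, so every note moves up by that interval.
F#5 to A5
C5 to Eb5
F5 to Ab5
A4 to C5
B4 to D5

A5 Eb5 Ab5 C5 D5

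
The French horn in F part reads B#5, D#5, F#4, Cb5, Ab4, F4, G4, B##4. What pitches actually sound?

E#5 G#4 B3 Fb4 Db4 Bb3 C4 E##4

Written C4 on the French horn in F sounds as F3, a perfect fifth lower; apply that shift to every note.
B#5 to E#5
D#5 to G#4
F#4 to B3
Cb5 to Fb4
Ab4 to Db4
F4 to Bb3
G4 to C4
B##4 to E##4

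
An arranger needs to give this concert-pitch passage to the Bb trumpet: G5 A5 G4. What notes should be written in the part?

A5 B5 A4

The Bb trumpet sounds a major second below written, so the written part must be a major second above concert — transpose each note up.
G5 gives A5
A5 gives B5
G4 gives A4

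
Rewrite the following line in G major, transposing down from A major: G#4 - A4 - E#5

F#4 G4 D#5

A major to G major down is a major second, so every note moves down by that interval.
G#4 to F#4
A4 to G4
E#5 to D#5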